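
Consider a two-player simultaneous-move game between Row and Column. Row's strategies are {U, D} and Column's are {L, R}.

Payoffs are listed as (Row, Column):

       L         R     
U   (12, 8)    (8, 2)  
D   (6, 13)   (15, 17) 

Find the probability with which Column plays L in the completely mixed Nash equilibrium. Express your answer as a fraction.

7/13

Let y be the probability that Column plays L. In a completely mixed equilibrium, Row must be indifferent between U and D.
Row's expected payoff from U is 12y + 8(1−y); from D it is 6y + 15(1−y).
Setting these equal: 4y + 8 = −9y + 15, so y = 7/13.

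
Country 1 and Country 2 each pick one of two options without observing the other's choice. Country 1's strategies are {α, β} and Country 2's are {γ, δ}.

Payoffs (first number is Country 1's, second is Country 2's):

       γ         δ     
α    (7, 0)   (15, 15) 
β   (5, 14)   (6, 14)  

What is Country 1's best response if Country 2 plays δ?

α

Against δ, Country 1 earns 15 from α and 6 from β.
So α is the best response.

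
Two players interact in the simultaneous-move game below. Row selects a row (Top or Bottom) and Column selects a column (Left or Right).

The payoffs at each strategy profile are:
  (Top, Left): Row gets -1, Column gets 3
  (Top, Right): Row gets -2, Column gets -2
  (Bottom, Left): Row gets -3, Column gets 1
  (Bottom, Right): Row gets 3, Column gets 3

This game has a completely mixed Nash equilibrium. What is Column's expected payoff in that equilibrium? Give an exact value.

11/7

First find x, the probability Row plays Top, from Column's indifference between Left and Right: 3x + (1−x) = −2x + 3(1−x), giving x = 2/7.
Since Column is indifferent in equilibrium, Column's expected payoff equals the payoff from either column against (2/7, 5/7). Using Left: 3(2/7) + (5/7) = 11/7.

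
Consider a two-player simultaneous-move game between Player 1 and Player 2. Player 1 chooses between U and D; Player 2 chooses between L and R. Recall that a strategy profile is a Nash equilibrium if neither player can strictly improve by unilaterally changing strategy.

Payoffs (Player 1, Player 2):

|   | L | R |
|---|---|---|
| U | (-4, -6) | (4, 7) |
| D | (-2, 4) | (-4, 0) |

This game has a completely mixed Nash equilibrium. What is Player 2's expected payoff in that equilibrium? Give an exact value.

First find p, the probability Player 1 plays U, from Player 2's indifference between L and R: −6p + 4(1−p) = 7p, giving p = 4/17.
Since Player 2 is indifferent in equilibrium, Player 2's expected payoff equals the payoff from either column against (4/17, 13/17). Using L: −6(4/17) + 4(13/17) = 28/17.

28/17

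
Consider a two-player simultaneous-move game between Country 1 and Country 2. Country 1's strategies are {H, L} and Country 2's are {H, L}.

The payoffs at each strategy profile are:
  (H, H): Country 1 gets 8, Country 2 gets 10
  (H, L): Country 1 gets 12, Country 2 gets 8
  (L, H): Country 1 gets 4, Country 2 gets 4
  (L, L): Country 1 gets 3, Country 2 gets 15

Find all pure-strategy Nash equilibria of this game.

(H, H): Country 1 gets 8 ≥ 4 from L, and Country 2 gets 10 ≥ 8 from L — Nash equilibrium.
(H, L): Country 2 prefers H (10 > 8) — not an equilibrium.
(L, H): Country 1 prefers H (8 > 4); Country 2 prefers L (15 > 4) — not an equilibrium.
(L, L): Country 1 prefers H (12 > 3) — not an equilibrium.

(H, H)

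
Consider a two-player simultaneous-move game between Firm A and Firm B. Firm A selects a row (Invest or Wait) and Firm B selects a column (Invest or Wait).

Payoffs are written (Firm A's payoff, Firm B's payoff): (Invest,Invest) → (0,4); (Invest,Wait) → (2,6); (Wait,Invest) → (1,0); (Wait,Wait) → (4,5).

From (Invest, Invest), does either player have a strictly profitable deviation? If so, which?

Firm A at (Invest, Invest) earns 0; deviating to Wait yields 1 — a strict improvement.
Firm B earns 4; deviating to Wait yields 6 — a strict improvement.
Both Firm A and Firm B have strictly profitable deviations.

Both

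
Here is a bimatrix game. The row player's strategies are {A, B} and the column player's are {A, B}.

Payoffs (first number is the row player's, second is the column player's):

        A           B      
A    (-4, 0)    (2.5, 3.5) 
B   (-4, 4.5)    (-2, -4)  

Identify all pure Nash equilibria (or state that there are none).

(A, B) and (B, A)

(A, A): the column player prefers B (3.5 > 0) — not an equilibrium.
(A, B): the row player gets 2.5 ≥ -2 from B, and the column player gets 3.5 ≥ 0 from A — Nash equilibrium.
(B, A): the row player gets -4 ≥ -4 from A, and the column player gets 4.5 ≥ -4 from B — Nash equilibrium.
(B, B): the row player prefers A (2.5 > -2); the column player prefers A (4.5 > -4) — not an equilibrium.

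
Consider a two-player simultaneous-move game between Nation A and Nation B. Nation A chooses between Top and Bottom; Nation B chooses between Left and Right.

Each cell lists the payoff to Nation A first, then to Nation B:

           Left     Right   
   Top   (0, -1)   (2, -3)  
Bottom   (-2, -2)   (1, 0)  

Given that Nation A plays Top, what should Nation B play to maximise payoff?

Against Top, Nation B earns -1 from Left and -3 from Right.
So Left is the best response.

Left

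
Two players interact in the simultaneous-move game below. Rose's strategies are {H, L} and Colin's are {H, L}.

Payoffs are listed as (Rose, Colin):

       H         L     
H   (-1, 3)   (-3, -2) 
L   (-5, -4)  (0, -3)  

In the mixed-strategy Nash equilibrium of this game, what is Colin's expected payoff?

First find p, the probability Rose plays H, from Colin's indifference between H and L: 3p − 4(1−p) = −2p − 3(1−p), giving p = 1/6.
Since Colin is indifferent in equilibrium, Colin's expected payoff equals the payoff from either column against (1/6, 5/6). Using H: 3(1/6) − 4(5/6) = -17/6.

-17/6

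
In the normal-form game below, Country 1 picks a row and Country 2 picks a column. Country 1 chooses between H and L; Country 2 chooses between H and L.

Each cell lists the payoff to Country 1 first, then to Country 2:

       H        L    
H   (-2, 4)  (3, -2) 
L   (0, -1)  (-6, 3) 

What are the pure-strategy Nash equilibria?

none

(H, H): Country 1 prefers L (0 > -2) — not an equilibrium.
(H, L): Country 2 prefers H (4 > -2) — not an equilibrium.
(L, H): Country 2 prefers L (3 > -1) — not an equilibrium.
(L, L): Country 1 prefers H (3 > -6) — not an equilibrium.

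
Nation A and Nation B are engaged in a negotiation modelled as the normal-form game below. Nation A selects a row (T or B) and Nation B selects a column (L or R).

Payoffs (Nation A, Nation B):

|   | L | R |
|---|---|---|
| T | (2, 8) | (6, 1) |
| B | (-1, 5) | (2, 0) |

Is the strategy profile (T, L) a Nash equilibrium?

Yes

At (T, L), Nation A earns 2; switching to B would give -1, so Nation A has no profitable deviation.
Nation B earns 8; switching to R would give 1, so Nation B has no profitable deviation.
Neither player can gain by a unilateral deviation, so this profile is a Nash equilibrium.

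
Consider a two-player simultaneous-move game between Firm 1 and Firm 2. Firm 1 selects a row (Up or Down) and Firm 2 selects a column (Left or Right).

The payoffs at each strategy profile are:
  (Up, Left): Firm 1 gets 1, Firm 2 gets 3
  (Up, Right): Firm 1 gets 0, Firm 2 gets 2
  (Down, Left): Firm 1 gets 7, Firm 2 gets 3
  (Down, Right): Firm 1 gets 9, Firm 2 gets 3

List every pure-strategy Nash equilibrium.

(Up, Left): Firm 1 prefers Down (7 > 1) — not an equilibrium.
(Up, Right): Firm 1 prefers Down (9 > 0); Firm 2 prefers Left (3 > 2) — not an equilibrium.
(Down, Left): Firm 1 gets 7 ≥ 1 from Up, and Firm 2 gets 3 ≥ 3 from Right — Nash equilibrium.
(Down, Right): Firm 1 gets 9 ≥ 0 from Up, and Firm 2 gets 3 ≥ 3 from Left — Nash equilibrium.

(Down, Left) and (Down, Right)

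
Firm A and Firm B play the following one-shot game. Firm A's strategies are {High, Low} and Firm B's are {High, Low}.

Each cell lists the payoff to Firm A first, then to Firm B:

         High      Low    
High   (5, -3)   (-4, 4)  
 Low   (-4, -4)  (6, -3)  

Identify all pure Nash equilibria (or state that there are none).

(High, High): Firm B prefers Low (4 > -3) — not an equilibrium.
(High, Low): Firm A prefers Low (6 > -4) — not an equilibrium.
(Low, High): Firm A prefers High (5 > -4); Firm B prefers Low (-3 > -4) — not an equilibrium.
(Low, Low): Firm A gets 6 ≥ -4 from High, and Firm B gets -3 ≥ -4 from High — Nash equilibrium.

(Low, Low)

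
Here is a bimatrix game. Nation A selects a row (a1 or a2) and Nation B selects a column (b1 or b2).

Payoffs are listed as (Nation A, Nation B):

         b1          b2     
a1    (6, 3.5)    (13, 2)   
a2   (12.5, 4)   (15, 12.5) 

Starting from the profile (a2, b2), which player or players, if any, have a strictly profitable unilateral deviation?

Neither

Nation A at (a2, b2) earns 15; deviating to a1 yields 13 — not better.
Nation B earns 12.5; deviating to b1 yields 4 — not better.
Neither player can strictly improve; the profile is a Nash equilibrium.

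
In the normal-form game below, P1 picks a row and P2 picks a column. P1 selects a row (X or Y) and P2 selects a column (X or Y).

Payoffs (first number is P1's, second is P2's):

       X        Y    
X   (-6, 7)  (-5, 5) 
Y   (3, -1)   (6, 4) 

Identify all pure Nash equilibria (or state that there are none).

(Y, Y)

(X, X): P1 prefers Y (3 > -6) — not an equilibrium.
(X, Y): P1 prefers Y (6 > -5); P2 prefers X (7 > 5) — not an equilibrium.
(Y, X): P2 prefers Y (4 > -1) — not an equilibrium.
(Y, Y): P1 gets 6 ≥ -5 from X, and P2 gets 4 ≥ -1 from X — Nash equilibrium.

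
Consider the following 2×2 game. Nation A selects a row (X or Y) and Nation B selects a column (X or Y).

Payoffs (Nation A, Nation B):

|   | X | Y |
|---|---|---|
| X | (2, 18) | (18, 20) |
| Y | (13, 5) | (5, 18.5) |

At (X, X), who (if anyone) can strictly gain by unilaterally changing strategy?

Nation A at (X, X) earns 2; deviating to Y yields 13 — a strict improvement.
Nation B earns 18; deviating to Y yields 20 — a strict improvement.
Both Nation A and Nation B have strictly profitable deviations.

Both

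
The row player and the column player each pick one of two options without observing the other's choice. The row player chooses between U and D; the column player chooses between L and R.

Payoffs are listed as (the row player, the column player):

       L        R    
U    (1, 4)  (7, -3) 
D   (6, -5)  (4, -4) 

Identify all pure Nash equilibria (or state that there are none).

(U, L): the row player prefers D (6 > 1) — not an equilibrium.
(U, R): the column player prefers L (4 > -3) — not an equilibrium.
(D, L): the column player prefers R (-4 > -5) — not an equilibrium.
(D, R): the row player prefers U (7 > 4) — not an equilibrium.

none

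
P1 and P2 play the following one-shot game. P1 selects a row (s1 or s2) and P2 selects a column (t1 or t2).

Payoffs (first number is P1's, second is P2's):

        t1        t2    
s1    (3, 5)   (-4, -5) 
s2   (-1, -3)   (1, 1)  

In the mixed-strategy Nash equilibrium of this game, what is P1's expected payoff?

-1/9

First find q, the probability P2 plays t1, from P1's indifference between s1 and s2: 3q − 4(1−q) = −q + (1−q), giving q = 5/9.
Since P1 is indifferent in equilibrium, P1's expected payoff equals the payoff from either row against (5/9, 4/9). Using s1: 3(5/9) − 4(4/9) = -1/9.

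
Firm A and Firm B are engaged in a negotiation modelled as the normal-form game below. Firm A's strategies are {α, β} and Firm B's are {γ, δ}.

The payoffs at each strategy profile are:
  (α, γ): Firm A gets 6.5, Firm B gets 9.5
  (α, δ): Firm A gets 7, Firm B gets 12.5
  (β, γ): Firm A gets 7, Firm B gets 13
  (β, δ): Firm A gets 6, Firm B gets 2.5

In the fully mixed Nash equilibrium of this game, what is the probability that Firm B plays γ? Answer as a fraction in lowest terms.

Let q be the probability that Firm B plays γ. In a completely mixed equilibrium, Firm A must be indifferent between α and β.
Firm A's expected payoff from α is 6.5q + 7(1−q); from β it is 7q + 6(1−q).
Setting these equal: −0.5q + 7 = q + 6, so q = 2/3.

2/3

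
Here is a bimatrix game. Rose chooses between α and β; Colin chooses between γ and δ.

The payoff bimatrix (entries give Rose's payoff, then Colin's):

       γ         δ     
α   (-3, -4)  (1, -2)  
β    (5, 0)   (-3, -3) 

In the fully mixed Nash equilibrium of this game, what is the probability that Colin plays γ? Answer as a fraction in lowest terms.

1/3

Let y be the probability that Colin plays γ. In a completely mixed equilibrium, Rose must be indifferent between α and β.
Rose's expected payoff from α is −3y + (1−y); from β it is 5y − 3(1−y).
Setting these equal: −4y + 1 = 8y − 3, so y = 1/3.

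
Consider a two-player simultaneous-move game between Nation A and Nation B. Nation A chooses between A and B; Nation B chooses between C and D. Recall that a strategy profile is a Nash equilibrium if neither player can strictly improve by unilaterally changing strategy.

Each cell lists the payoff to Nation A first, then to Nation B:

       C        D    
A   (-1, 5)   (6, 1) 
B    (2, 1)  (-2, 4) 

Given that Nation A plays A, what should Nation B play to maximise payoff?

C

Against A, Nation B earns 5 from C and 1 from D.
So C is the best response.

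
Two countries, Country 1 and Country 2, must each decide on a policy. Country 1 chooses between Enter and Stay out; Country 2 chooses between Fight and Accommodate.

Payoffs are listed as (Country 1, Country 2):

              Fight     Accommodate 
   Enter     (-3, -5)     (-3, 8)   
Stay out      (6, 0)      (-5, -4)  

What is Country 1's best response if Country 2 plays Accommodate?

Against Accommodate, Country 1 earns -3 from Enter and -5 from Stay out.
So Enter is the best response.

Enter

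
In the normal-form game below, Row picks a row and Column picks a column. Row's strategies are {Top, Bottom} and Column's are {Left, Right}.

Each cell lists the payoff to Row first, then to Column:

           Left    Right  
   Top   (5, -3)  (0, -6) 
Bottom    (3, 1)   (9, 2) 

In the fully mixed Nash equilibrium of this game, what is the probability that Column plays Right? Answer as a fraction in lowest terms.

2/11

Let c be the probability that Column plays Left. In a completely mixed equilibrium, Row must be indifferent between Top and Bottom.
Row's expected payoff from Top is 5c; from Bottom it is 3c + 9(1−c).
Setting these equal: 5c = −6c + 9, so c = 9/11.
Therefore Column plays Right with probability 1 − 9/11 = 2/11.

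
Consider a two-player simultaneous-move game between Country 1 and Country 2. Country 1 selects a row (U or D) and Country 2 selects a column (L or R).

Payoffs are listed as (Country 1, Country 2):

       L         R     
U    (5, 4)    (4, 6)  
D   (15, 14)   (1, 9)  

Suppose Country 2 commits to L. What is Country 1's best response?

Against L, Country 1 earns 5 from U and 15 from D.
So D is the best response.

D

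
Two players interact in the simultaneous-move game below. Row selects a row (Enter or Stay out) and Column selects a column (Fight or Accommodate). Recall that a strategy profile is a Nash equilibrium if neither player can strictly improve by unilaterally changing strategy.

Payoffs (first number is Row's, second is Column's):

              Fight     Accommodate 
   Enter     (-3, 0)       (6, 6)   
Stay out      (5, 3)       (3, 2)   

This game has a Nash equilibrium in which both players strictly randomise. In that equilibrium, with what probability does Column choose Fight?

3/11

Let y be the probability that Column plays Fight. In a completely mixed equilibrium, Row must be indifferent between Enter and Stay out.
Row's expected payoff from Enter is −3y + 6(1−y); from Stay out it is 5y + 3(1−y).
Setting these equal: −9y + 6 = 2y + 3, so y = 3/11.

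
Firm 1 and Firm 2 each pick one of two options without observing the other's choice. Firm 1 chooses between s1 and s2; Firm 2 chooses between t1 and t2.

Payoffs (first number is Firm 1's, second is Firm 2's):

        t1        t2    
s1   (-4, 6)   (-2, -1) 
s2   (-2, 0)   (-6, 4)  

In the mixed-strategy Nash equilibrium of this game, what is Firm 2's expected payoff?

24/11

First find p, the probability Firm 1 plays s1, from Firm 2's indifference between t1 and t2: 6p = −p + 4(1−p), giving p = 4/11.
Since Firm 2 is indifferent in equilibrium, Firm 2's expected payoff equals the payoff from either column against (4/11, 7/11). Using t1: 6(4/11) = 24/11.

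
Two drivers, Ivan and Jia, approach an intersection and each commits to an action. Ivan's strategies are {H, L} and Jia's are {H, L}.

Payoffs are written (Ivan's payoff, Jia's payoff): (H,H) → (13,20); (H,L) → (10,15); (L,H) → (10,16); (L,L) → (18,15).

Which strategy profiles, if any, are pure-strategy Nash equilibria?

(H, H)

(H, H): Ivan gets 13 ≥ 10 from L, and Jia gets 20 ≥ 15 from L — Nash equilibrium.
(H, L): Ivan prefers L (18 > 10); Jia prefers H (20 > 15) — not an equilibrium.
(L, H): Ivan prefers H (13 > 10) — not an equilibrium.
(L, L): Jia prefers H (16 > 15) — not an equilibrium.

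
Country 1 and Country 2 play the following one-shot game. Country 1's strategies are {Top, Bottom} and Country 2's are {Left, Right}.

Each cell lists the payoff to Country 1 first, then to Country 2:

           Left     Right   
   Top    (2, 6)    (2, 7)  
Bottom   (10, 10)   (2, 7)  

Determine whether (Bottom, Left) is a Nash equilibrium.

At (Bottom, Left), Country 1 earns 10; switching to Top would give 2, so Country 1 has no profitable deviation.
Country 2 earns 10; switching to Right would give 7, so Country 2 has no profitable deviation.
Neither player can gain by a unilateral deviation, so this profile is a Nash equilibrium.

Yes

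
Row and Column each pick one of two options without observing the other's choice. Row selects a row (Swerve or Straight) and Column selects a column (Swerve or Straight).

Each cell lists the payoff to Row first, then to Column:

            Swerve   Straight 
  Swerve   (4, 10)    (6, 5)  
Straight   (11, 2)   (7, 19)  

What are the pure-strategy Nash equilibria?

(Straight, Straight)

(Swerve, Swerve): Row prefers Straight (11 > 4) — not an equilibrium.
(Swerve, Straight): Row prefers Straight (7 > 6); Column prefers Swerve (10 > 5) — not an equilibrium.
(Straight, Swerve): Column prefers Straight (19 > 2) — not an equilibrium.
(Straight, Straight): Row gets 7 ≥ 6 from Swerve, and Column gets 19 ≥ 2 from Swerve — Nash equilibrium.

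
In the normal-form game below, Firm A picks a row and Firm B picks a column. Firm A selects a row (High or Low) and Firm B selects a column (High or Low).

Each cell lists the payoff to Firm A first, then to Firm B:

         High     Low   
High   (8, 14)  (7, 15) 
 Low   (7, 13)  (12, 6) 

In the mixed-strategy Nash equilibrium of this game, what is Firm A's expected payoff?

47/6

First find q, the probability Firm B plays High, from Firm A's indifference between High and Low: 8q + 7(1−q) = 7q + 12(1−q), giving q = 5/6.
Since Firm A is indifferent in equilibrium, Firm A's expected payoff equals the payoff from either row against (5/6, 1/6). Using High: 8(5/6) + 7(1/6) = 47/6.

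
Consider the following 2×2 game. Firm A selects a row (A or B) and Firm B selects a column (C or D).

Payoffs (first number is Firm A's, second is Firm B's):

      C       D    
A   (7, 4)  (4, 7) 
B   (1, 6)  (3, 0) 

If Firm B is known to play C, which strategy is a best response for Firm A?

A

Against C, Firm A earns 7 from A and 1 from B.
So A is the best response.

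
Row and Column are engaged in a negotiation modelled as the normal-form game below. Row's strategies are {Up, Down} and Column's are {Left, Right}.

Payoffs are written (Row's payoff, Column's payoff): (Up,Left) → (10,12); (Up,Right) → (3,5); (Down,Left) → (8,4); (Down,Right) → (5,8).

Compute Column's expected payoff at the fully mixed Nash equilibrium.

76/11

First find x, the probability Row plays Up, from Column's indifference between Left and Right: 12x + 4(1−x) = 5x + 8(1−x), giving x = 4/11.
Since Column is indifferent in equilibrium, Column's expected payoff equals the payoff from either column against (4/11, 7/11). Using Left: 12(4/11) + 4(7/11) = 76/11.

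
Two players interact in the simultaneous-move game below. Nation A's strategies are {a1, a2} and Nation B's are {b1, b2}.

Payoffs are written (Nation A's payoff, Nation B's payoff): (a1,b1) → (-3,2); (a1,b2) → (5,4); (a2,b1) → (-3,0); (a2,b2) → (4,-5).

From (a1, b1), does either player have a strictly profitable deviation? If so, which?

Nation B

Nation A at (a1, b1) earns -3; deviating to a2 yields -3 — not better.
Nation B earns 2; deviating to b2 yields 4 — a strict improvement.
Only Nation B has a strictly profitable deviation.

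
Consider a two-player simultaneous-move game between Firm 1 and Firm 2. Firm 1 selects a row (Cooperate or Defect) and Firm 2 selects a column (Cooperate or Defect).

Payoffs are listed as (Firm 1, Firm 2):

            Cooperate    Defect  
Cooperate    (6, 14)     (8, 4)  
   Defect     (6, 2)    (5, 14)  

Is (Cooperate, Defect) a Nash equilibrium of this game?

At (Cooperate, Defect), Firm 1 earns 8; switching to Defect would give 5, so Firm 1 has no profitable deviation.
Firm 2 earns 4; switching to Cooperate would give 14, so Firm 2 would deviate.
Since at least one player can profitably deviate, this is not a Nash equilibrium.

No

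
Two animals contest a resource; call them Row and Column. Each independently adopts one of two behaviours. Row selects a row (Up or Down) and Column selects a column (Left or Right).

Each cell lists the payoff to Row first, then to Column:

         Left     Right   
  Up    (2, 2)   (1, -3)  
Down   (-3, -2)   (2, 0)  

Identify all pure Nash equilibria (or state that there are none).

(Up, Left) and (Down, Right)

(Up, Left): Row gets 2 ≥ -3 from Down, and Column gets 2 ≥ -3 from Right — Nash equilibrium.
(Up, Right): Row prefers Down (2 > 1); Column prefers Left (2 > -3) — not an equilibrium.
(Down, Left): Row prefers Up (2 > -3); Column prefers Right (0 > -2) — not an equilibrium.
(Down, Right): Row gets 2 ≥ 1 from Up, and Column gets 0 ≥ -2 from Left — Nash equilibrium.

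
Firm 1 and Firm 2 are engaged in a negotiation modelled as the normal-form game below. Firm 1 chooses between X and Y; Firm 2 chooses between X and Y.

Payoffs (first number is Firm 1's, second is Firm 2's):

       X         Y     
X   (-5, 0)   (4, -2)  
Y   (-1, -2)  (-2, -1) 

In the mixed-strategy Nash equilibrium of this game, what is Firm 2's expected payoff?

First find x, the probability Firm 1 plays X, from Firm 2's indifference between X and Y: −2(1−x) = −2x − (1−x), giving x = 1/3.
Since Firm 2 is indifferent in equilibrium, Firm 2's expected payoff equals the payoff from either column against (1/3, 2/3). Using X: −2(2/3) = -4/3.

-4/3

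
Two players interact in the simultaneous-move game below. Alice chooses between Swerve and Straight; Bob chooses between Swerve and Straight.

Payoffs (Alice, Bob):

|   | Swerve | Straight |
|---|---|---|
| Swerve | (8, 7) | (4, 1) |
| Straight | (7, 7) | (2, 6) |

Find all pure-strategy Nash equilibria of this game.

(Swerve, Swerve): Alice gets 8 ≥ 7 from Straight, and Bob gets 7 ≥ 1 from Straight — Nash equilibrium.
(Swerve, Straight): Bob prefers Swerve (7 > 1) — not an equilibrium.
(Straight, Swerve): Alice prefers Swerve (8 > 7) — not an equilibrium.
(Straight, Straight): Alice prefers Swerve (4 > 2); Bob prefers Swerve (7 > 6) — not an equilibrium.

(Swerve, Swerve)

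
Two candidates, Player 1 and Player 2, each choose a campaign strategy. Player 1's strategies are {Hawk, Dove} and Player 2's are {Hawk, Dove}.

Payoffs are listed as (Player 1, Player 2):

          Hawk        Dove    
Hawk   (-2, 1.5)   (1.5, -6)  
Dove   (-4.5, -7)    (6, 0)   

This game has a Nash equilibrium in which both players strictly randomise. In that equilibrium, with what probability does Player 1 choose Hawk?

14/29

Let p be the probability that Player 1 plays Hawk. In a completely mixed equilibrium, Player 2 must be indifferent between Hawk and Dove.
Player 2's expected payoff from Hawk is 1.5p − 7(1−p); from Dove it is −6p.
Setting these equal: 8.5p − 7 = −6p, so p = 14/29.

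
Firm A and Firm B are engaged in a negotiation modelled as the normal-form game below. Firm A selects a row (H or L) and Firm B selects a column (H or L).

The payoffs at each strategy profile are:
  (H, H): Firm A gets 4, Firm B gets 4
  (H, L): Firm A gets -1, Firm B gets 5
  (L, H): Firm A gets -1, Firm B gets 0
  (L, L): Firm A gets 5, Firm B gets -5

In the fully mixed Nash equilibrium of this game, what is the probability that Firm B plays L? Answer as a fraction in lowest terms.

Let c be the probability that Firm B plays H. In a completely mixed equilibrium, Firm A must be indifferent between H and L.
Firm A's expected payoff from H is 4c − (1−c); from L it is −c + 5(1−c).
Setting these equal: 5c − 1 = −6c + 5, so c = 6/11.
Therefore Firm B plays L with probability 1 − 6/11 = 5/11.

5/11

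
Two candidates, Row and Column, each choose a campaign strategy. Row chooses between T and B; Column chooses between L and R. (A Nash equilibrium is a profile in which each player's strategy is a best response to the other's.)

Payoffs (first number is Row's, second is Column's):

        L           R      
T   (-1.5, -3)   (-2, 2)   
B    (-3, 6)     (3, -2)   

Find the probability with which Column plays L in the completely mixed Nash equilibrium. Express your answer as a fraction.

10/13

Let c be the probability that Column plays L. In a completely mixed equilibrium, Row must be indifferent between T and B.
Row's expected payoff from T is −1.5c − 2(1−c); from B it is −3c + 3(1−c).
Setting these equal: 0.5c − 2 = −6c + 3, so c = 10/13.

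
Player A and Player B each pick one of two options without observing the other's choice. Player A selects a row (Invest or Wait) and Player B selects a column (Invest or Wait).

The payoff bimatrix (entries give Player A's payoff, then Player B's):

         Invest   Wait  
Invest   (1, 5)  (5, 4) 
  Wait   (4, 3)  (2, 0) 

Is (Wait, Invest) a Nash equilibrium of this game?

At (Wait, Invest), Player A earns 4; switching to Invest would give 1, so Player A has no profitable deviation.
Player B earns 3; switching to Wait would give 0, so Player B has no profitable deviation.
Neither player can gain by a unilateral deviation, so this profile is a Nash equilibrium.

Yes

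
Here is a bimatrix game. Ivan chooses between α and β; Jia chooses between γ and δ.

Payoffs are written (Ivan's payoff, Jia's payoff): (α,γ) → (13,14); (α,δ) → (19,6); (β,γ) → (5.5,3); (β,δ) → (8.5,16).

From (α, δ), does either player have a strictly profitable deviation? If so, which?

Ivan at (α, δ) earns 19; deviating to β yields 8.5 — not better.
Jia earns 6; deviating to γ yields 14 — a strict improvement.
Only Jia has a strictly profitable deviation.

Jia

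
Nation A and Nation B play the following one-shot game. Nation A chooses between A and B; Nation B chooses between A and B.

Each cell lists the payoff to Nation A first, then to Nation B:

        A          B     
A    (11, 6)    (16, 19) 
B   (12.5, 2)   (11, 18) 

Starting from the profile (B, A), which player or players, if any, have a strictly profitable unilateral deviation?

Nation A at (B, A) earns 12.5; deviating to A yields 11 — not better.
Nation B earns 2; deviating to B yields 18 — a strict improvement.
Only Nation B has a strictly profitable deviation.

Nation B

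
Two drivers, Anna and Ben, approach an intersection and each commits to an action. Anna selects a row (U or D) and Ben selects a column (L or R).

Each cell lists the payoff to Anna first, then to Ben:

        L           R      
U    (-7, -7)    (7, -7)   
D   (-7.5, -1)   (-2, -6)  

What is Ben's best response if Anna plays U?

either — both L and R are best responses

Against U, Ben earns -7 from L and -7 from R.
So either strategy is a best response.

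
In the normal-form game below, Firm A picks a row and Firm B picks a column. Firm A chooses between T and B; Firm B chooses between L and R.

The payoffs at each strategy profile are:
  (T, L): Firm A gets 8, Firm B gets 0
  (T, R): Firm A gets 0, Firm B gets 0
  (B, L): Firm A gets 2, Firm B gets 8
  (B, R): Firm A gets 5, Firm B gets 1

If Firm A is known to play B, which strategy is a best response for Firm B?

Against B, Firm B earns 8 from L and 1 from R.
So L is the best response.

L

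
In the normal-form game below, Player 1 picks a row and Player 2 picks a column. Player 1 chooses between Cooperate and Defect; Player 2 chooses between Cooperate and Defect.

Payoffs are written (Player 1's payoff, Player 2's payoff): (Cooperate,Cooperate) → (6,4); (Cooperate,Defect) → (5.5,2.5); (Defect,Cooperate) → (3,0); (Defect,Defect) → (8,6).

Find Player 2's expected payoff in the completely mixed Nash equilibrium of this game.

16/5

First find x, the probability Player 1 plays Cooperate, from Player 2's indifference between Cooperate and Defect: 4x = 2.5x + 6(1−x), giving x = 4/5.
Since Player 2 is indifferent in equilibrium, Player 2's expected payoff equals the payoff from either column against (4/5, 1/5). Using Cooperate: 4(4/5) = 16/5.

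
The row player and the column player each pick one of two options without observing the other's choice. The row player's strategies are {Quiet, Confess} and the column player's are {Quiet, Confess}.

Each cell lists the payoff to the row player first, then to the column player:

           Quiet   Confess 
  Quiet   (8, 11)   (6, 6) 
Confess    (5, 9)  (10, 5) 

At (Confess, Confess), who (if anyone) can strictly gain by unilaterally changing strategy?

The column player

The row player at (Confess, Confess) earns 10; deviating to Quiet yields 6 — not better.
The column player earns 5; deviating to Quiet yields 9 — a strict improvement.
Only the column player has a strictly profitable deviation.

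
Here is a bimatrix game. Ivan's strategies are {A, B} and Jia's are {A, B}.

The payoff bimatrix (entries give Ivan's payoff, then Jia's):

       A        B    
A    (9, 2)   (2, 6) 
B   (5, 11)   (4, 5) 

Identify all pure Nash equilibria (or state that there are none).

none

(A, A): Jia prefers B (6 > 2) — not an equilibrium.
(A, B): Ivan prefers B (4 > 2) — not an equilibrium.
(B, A): Ivan prefers A (9 > 5) — not an equilibrium.
(B, B): Jia prefers A (11 > 5) — not an equilibrium.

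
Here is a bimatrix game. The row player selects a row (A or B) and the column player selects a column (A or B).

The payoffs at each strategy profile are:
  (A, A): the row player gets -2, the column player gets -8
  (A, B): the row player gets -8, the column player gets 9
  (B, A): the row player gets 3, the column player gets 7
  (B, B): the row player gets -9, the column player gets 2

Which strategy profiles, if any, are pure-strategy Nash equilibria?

(A, A): the row player prefers B (3 > -2); the column player prefers B (9 > -8) — not an equilibrium.
(A, B): the row player gets -8 ≥ -9 from B, and the column player gets 9 ≥ -8 from A — Nash equilibrium.
(B, A): the row player gets 3 ≥ -2 from A, and the column player gets 7 ≥ 2 from B — Nash equilibrium.
(B, B): the row player prefers A (-8 > -9); the column player prefers A (7 > 2) — not an equilibrium.

(A, B) and (B, A)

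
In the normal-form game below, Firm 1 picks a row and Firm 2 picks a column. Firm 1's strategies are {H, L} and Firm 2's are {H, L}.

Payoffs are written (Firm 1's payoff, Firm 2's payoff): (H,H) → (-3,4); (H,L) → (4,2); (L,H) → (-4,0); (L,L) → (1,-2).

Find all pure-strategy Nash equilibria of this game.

(H, H)

(H, H): Firm 1 gets -3 ≥ -4 from L, and Firm 2 gets 4 ≥ 2 from L — Nash equilibrium.
(H, L): Firm 2 prefers H (4 > 2) — not an equilibrium.
(L, H): Firm 1 prefers H (-3 > -4) — not an equilibrium.
(L, L): Firm 1 prefers H (4 > 1); Firm 2 prefers H (0 > -2) — not an equilibrium.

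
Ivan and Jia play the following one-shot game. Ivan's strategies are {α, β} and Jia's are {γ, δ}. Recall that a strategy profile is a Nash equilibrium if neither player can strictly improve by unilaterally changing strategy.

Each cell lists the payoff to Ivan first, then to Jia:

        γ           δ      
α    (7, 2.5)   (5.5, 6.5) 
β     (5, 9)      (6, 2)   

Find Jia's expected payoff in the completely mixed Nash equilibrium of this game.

107/22

First find x, the probability Ivan plays α, from Jia's indifference between γ and δ: 2.5x + 9(1−x) = 6.5x + 2(1−x), giving x = 7/11.
Since Jia is indifferent in equilibrium, Jia's expected payoff equals the payoff from either column against (7/11, 4/11). Using γ: 2.5(7/11) + 9(4/11) = 107/22.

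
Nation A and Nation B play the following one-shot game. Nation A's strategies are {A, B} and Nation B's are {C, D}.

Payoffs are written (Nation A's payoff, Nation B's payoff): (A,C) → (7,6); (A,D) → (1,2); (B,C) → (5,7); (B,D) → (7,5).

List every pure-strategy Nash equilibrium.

(A, C): Nation A gets 7 ≥ 5 from B, and Nation B gets 6 ≥ 2 from D — Nash equilibrium.
(A, D): Nation A prefers B (7 > 1); Nation B prefers C (6 > 2) — not an equilibrium.
(B, C): Nation A prefers A (7 > 5) — not an equilibrium.
(B, D): Nation B prefers C (7 > 5) — not an equilibrium.

(A, C)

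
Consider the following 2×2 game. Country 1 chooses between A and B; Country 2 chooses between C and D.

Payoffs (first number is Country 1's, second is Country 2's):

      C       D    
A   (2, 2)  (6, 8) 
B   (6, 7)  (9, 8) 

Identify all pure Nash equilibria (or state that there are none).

(B, D)

(A, C): Country 1 prefers B (6 > 2); Country 2 prefers D (8 > 2) — not an equilibrium.
(A, D): Country 1 prefers B (9 > 6) — not an equilibrium.
(B, C): Country 2 prefers D (8 > 7) — not an equilibrium.
(B, D): Country 1 gets 9 ≥ 6 from A, and Country 2 gets 8 ≥ 7 from C — Nash equilibrium.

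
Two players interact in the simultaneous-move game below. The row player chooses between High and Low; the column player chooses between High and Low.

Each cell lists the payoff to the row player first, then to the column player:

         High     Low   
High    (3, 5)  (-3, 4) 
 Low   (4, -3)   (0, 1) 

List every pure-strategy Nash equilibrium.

(High, High): the row player prefers Low (4 > 3) — not an equilibrium.
(High, Low): the row player prefers Low (0 > -3); the column player prefers High (5 > 4) — not an equilibrium.
(Low, High): the column player prefers Low (1 > -3) — not an equilibrium.
(Low, Low): the row player gets 0 ≥ -3 from High, and the column player gets 1 ≥ -3 from High — Nash equilibrium.

(Low, Low)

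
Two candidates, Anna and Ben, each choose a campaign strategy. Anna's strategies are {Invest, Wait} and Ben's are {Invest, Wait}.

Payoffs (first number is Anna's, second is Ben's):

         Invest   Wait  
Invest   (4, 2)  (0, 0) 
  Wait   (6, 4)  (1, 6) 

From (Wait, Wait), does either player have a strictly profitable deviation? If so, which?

Anna at (Wait, Wait) earns 1; deviating to Invest yields 0 — not better.
Ben earns 6; deviating to Invest yields 4 — not better.
Neither player can strictly improve; the profile is a Nash equilibrium.

Neither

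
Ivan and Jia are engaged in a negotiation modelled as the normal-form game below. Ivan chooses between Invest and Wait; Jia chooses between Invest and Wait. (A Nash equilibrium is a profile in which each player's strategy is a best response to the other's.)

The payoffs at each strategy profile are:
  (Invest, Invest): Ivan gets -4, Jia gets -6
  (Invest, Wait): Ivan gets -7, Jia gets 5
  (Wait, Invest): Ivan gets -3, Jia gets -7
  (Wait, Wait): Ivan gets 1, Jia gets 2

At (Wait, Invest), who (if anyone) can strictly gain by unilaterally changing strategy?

Jia

Ivan at (Wait, Invest) earns -3; deviating to Invest yields -4 — not better.
Jia earns -7; deviating to Wait yields 2 — a strict improvement.
Only Jia has a strictly profitable deviation.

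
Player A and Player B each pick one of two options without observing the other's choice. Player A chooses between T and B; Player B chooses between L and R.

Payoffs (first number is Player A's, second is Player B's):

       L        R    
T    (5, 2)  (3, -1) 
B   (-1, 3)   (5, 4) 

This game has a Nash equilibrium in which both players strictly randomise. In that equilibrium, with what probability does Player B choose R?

3/4

Let q be the probability that Player B plays L. In a completely mixed equilibrium, Player A must be indifferent between T and B.
Player A's expected payoff from T is 5q + 3(1−q); from B it is −q + 5(1−q).
Setting these equal: 2q + 3 = −6q + 5, so q = 1/4.
Therefore Player B plays R with probability 1 − 1/4 = 3/4.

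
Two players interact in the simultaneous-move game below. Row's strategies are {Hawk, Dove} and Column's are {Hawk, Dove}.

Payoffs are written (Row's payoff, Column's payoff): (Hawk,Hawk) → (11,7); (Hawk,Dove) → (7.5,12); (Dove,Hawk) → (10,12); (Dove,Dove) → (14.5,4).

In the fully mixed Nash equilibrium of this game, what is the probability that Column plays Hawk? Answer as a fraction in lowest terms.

Let y be the probability that Column plays Hawk. In a completely mixed equilibrium, Row must be indifferent between Hawk and Dove.
Row's expected payoff from Hawk is 11y + 7.5(1−y); from Dove it is 10y + 14.5(1−y).
Setting these equal: 3.5y + 7.5 = −4.5y + 14.5, so y = 7/8.

7/8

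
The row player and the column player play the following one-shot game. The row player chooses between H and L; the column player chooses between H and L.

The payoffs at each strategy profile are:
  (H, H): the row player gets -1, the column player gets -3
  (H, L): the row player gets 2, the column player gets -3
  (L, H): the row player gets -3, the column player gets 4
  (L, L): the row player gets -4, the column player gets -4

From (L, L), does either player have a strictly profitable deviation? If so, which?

Both

The row player at (L, L) earns -4; deviating to H yields 2 — a strict improvement.
The column player earns -4; deviating to H yields 4 — a strict improvement.
Both the row player and the column player have strictly profitable deviations.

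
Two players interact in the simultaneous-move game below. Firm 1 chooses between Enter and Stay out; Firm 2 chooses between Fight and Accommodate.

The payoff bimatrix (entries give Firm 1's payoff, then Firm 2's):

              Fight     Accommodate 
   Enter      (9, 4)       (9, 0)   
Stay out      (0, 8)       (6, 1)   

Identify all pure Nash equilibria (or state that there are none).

(Enter, Fight)

(Enter, Fight): Firm 1 gets 9 ≥ 0 from Stay out, and Firm 2 gets 4 ≥ 0 from Accommodate — Nash equilibrium.
(Enter, Accommodate): Firm 2 prefers Fight (4 > 0) — not an equilibrium.
(Stay out, Fight): Firm 1 prefers Enter (9 > 0) — not an equilibrium.
(Stay out, Accommodate): Firm 1 prefers Enter (9 > 6); Firm 2 prefers Fight (8 > 1) — not an equilibrium.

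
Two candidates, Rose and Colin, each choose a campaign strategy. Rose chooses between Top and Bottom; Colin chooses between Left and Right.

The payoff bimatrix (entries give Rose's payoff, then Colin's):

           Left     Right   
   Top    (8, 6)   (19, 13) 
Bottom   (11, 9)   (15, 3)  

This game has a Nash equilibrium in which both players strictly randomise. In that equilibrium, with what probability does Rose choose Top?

Let r be the probability that Rose plays Top. In a completely mixed equilibrium, Colin must be indifferent between Left and Right.
Colin's expected payoff from Left is 6r + 9(1−r); from Right it is 13r + 3(1−r).
Setting these equal: −3r + 9 = 10r + 3, so r = 6/13.

6/13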